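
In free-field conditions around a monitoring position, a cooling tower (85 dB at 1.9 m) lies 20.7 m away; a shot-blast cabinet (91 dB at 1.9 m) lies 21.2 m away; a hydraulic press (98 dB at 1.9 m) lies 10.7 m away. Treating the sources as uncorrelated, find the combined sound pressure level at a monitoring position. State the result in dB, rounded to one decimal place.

83.3 dB

Apply inverse-square spreading to bring every level to the receiver, then sum 10^(L/10).
cooling tower: 85 − 20·log₁₀(20.7/1.9) = 85 − 20.74 = 64.26 dB.
shot-blast cabinet: 91 − 20·log₁₀(21.2/1.9) = 91 − 20.95 = 70.05 dB.
hydraulic press: 98 − 20·log₁₀(10.7/1.9) = 98 − 15.01 = 82.99 dB.
Σ 10^(L/10) = 2.117e+08 → L_total = 10·log₁₀(2.117e+08) = 83.26 dB.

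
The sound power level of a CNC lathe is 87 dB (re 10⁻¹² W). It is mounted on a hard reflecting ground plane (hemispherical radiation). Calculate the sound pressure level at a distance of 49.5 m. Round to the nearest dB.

L_p = L_w − 10·log₁₀(2π·r²) with r = 49.5 m.
2π·r² = 1.54e+04 m², 10·log₁₀ of that is 41.874 dB.
L_p = 87 − 41.874 = 45.13 dB.

45 dB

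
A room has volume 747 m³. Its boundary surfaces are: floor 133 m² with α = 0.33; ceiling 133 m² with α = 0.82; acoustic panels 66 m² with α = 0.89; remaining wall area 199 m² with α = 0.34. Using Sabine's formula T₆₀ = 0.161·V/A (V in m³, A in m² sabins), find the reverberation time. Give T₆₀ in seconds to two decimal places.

Total absorption A = 133·0.33 + 133·0.82 + 66·0.89 + 199·0.34 = 279.35 m² sabins.
T₆₀ = 0.161 × 747 / 279.35 = 0.431 s.

0.43 s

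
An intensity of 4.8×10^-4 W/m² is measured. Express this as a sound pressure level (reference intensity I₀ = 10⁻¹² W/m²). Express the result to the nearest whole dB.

87 dB

Dividing by I₀ shifts the exponent by 12: I/I₀ = 4.8×10^8.
L = 10·(0.6812 + 8) = 86.81 dB.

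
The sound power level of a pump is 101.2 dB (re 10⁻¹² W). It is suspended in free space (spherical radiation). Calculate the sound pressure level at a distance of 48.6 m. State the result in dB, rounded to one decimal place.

56.5 dB

L_p = L_w − 10·log₁₀(4π·r²) with r = 48.6 m.
4π·r² = 2.968e+04 m², 10·log₁₀ of that is 44.725 dB.
L_p = 101.2 − 44.725 = 56.48 dB.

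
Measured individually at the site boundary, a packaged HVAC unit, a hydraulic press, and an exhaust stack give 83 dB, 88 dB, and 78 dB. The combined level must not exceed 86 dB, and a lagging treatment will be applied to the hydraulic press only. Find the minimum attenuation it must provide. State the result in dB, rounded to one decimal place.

6.7 dB

Fixed contribution from the other sources: Σ 10^(L/10) = 10^(83/10) + 10^(78/10) = 2.626e+08 (84.19 dB).
The limit corresponds to 10^(86/10) = 3.981e+08; subtracting the fixed part leaves 1.355e+08 for the hydraulic press, i.e. 81.32 dB.
Required insertion loss = 88 − 81.32 = 6.68 dB.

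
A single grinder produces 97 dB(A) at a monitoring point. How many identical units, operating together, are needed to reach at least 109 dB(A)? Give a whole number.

16

N identical sources give L₁ + 10·log₁₀ N, so require 10·log₁₀ N ≥ 109 − 97 = 12.0 dB.
N ≥ 10^(12.0/10) = 15.849, so N = 16.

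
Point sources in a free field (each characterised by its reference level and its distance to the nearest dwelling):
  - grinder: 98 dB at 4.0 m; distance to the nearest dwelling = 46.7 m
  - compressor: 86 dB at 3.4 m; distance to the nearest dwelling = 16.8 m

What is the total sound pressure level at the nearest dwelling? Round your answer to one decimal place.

78.0 dB

First find each source's level at the receiver (point-source: −20·log₁₀(r/r_ref)), then combine on an intensity basis.
grinder: 98 − 20·log₁₀(46.7/4.0) = 98 − 21.35 = 76.65 dB.
compressor: 86 − 20·log₁₀(16.8/3.4) = 86 − 13.88 = 72.12 dB.
Σ 10^(L/10) = 6.260e+07 → L_total = 10·log₁₀(6.260e+07) = 77.97 dB.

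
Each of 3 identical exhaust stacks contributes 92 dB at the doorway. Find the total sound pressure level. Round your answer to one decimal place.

With 3 equal, uncorrelated contributions the intensity is 3× that of one unit, giving a rise of 10·log₁₀ 3.
L_total = 92 + 10·log₁₀(3) = 92 + 4.771 = 96.77 dB.

96.8 dB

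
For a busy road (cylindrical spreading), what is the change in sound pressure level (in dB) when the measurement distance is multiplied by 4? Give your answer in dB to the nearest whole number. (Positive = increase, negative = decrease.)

-6 dB

Line-source spreading: ΔL = −10·log₁₀(r₂/r₁).
ΔL = −10·log₁₀(4) = -6.02 dB.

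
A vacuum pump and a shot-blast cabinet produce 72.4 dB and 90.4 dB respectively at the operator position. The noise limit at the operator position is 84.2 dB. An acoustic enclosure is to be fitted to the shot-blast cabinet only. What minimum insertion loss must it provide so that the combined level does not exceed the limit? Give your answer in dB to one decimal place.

6.5 dB

The untreated sources together contribute 10^(72.4/10) = 1.738e+07, i.e. 72.40 dB.
The limit corresponds to 10^(84.2/10) = 2.630e+08; subtracting the fixed part leaves 2.456e+08 for the shot-blast cabinet, i.e. 83.90 dB.
So the shot-blast cabinet must be reduced from 90.4 to 83.90 dB: IL = 6.50 dB.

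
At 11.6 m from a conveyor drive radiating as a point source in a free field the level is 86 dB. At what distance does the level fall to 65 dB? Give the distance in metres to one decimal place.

130.2 m

Point-source spreading drops the level by 20·log₁₀(r₂/r₁); inverting, r₂/r₁ = 10^(ΔL/20).
r₂ = 11.6·10^((86−65)/20) = 11.6·10^(21.0/20) = 130.15 m.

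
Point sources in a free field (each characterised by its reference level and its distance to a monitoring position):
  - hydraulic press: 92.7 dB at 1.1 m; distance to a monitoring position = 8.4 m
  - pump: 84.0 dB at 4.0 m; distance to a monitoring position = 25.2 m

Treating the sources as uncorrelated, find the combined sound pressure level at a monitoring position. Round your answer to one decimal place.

Apply inverse-square spreading to bring every level to the receiver, then sum 10^(L/10).
hydraulic press: 92.7 − 20·log₁₀(8.4/1.1) = 92.7 − 17.66 = 75.04 dB.
pump: 84.0 − 20·log₁₀(25.2/4.0) = 84.0 − 15.99 = 68.01 dB.
Σ 10^(L/10) = 3.826e+07 → L_total = 10·log₁₀(3.826e+07) = 75.83 dB.

75.8 dB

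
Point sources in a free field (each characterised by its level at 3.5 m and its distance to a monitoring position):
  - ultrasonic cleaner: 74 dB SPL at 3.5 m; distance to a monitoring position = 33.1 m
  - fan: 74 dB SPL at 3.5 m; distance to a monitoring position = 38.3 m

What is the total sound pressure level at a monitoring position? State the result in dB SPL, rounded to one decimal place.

Propagate each source to the receiver with L = L_ref − 20·log₁₀(r/r_ref), then add intensities.
ultrasonic cleaner: 74 − 20·log₁₀(33.1/3.5) = 74 − 19.52 = 54.48 dB SPL.
fan: 74 − 20·log₁₀(38.3/3.5) = 74 − 20.78 = 53.22 dB SPL.
Σ 10^(L/10) = 4.906e+05 → L_total = 10·log₁₀(4.906e+05) = 56.91 dB SPL.

56.9 dB SPL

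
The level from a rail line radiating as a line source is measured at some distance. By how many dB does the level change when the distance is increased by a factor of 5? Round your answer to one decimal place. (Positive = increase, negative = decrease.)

A line source loses 3 dB per doubling of distance; generally ΔL = −10·log₁₀(r₂/r₁).
ΔL = −10·log₁₀(5) = -6.99 dB.

-7.0 dB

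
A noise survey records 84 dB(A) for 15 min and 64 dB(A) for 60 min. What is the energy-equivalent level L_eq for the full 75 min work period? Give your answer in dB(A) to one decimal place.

77.2 dB(A)

Weight each interval's intensity by its duration and average over T = 75 min:
Σ tᵢ·10^(Lᵢ/10) = 15·10^(84/10) + 60·10^(64/10) = 3.919e+09.
L_eq = 10·log₁₀(3.919e+09/75) = 77.18 dB(A).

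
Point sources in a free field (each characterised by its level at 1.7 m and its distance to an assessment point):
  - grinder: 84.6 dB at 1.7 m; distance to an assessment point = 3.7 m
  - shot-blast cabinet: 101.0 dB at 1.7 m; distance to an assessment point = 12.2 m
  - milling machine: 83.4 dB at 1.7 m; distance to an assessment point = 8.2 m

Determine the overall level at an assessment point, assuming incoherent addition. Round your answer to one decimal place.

85.0 dB

First find each source's level at the receiver (point-source: −20·log₁₀(r/r_ref)), then combine on an intensity basis.
grinder: 84.6 − 20·log₁₀(3.7/1.7) = 84.6 − 6.76 = 77.84 dB.
shot-blast cabinet: 101.0 − 20·log₁₀(12.2/1.7) = 101.0 − 17.12 = 83.88 dB.
milling machine: 83.4 − 20·log₁₀(8.2/1.7) = 83.4 − 13.67 = 69.73 dB.
Σ 10^(L/10) = 3.147e+08 → L_total = 10·log₁₀(3.147e+08) = 84.98 dB.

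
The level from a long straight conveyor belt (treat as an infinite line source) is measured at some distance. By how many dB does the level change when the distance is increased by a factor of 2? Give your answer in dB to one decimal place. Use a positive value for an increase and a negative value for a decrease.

-3.0 dB

With cylindrical spreading the level changes by −10·log₁₀(r₂/r₁).
ΔL = −10·log₁₀(2) = -3.01 dB.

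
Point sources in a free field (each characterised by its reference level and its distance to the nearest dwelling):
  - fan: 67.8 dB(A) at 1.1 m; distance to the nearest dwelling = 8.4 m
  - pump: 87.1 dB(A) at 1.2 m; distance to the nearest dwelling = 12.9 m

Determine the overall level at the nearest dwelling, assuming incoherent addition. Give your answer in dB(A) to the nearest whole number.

Apply inverse-square spreading to bring every level to the receiver, then sum 10^(L/10).
fan: 67.8 − 20·log₁₀(8.4/1.1) = 67.8 − 17.66 = 50.14 dB(A).
pump: 87.1 − 20·log₁₀(12.9/1.2) = 87.1 − 20.63 = 66.47 dB(A).
Σ 10^(L/10) = 4.541e+06 → L_total = 10·log₁₀(4.541e+06) = 66.57 dB(A).

67 dB(A)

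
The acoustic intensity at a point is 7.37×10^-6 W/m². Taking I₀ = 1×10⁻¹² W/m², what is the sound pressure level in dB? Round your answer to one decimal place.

L = 10·log₁₀(I/I₀) = 10·log₁₀(7.37×10^-6/10⁻¹²) = 10·log₁₀(7.37×10^6).
L = 10·(0.8675 + 6) = 68.67 dB.

68.7 dB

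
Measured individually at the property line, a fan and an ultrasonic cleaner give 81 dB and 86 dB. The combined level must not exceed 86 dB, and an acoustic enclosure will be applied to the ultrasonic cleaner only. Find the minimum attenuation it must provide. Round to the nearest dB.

2 dB

Fixed contribution from the other source: Σ 10^(L/10) = 10^(81/10) = 1.259e+08 (81.00 dB).
To meet 86 dB overall, the treated ultrasonic cleaner may contribute at most 10^(86/10) − 1.259e+08 = 2.722e+08, i.e. 84.35 dB.
Required insertion loss = 86 − 84.35 = 1.65 dB.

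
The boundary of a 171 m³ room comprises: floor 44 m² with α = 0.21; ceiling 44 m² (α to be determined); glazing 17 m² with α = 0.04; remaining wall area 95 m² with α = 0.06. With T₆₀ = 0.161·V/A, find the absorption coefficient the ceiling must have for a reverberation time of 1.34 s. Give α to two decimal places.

0.11

A = 0.161·V/T₆₀ = 0.161·171/1.34 = 20.55 m² sabins.
Absorption from the other surfaces = 44·0.21 + 17·0.04 + 95·0.06 = 15.62 m², so the ceiling must supply 4.93 m² over 44 m².
α = 4.93/44 = 0.112.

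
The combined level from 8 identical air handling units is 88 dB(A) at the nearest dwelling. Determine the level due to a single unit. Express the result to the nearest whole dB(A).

79 dB(A)

Dividing the total intensity by 8 lowers the level by 10·log₁₀ 8 = 9.031 dB: L₁ = 88 − 9.031.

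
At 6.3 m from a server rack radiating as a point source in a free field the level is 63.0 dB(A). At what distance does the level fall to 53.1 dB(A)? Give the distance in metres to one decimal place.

19.7 m

The 9.9 dB drop corresponds to a distance ratio of 10^(9.9/20) for a point source.
r₂ = 6.3·10^((63.0−53.1)/20) = 6.3·10^(9.9/20) = 19.69 m.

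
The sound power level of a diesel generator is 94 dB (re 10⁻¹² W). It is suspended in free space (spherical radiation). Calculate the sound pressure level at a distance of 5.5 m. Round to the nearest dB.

68 dB

The power spreads over a sphere of area 4π·r², so L_p = L_w − 10·log₁₀(4π·r²).
4π·r² = 380.1 m², 10·log₁₀ of that is 25.799 dB.
L_p = 94 − 25.799 = 68.20 dB.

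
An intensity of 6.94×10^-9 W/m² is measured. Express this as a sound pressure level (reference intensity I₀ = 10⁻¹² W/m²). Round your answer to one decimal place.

L = 10·log₁₀(I/I₀) = 10·log₁₀(6.94×10^-9/10⁻¹²) = 10·log₁₀(6.94×10^3).
L = 10·(0.8414 + 3) = 38.41 dB.

38.4 dB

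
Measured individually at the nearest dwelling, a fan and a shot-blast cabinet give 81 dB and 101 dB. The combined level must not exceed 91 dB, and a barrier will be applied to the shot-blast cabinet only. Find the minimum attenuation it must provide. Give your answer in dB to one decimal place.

The untreated sources together contribute 10^(81/10) = 1.259e+08, i.e. 81.00 dB.
To meet 91 dB overall, the treated shot-blast cabinet may contribute at most 10^(91/10) − 1.259e+08 = 1.133e+09, i.e. 90.54 dB.
So the shot-blast cabinet must be reduced from 101 to 90.54 dB: IL = 10.46 dB.

10.5 dB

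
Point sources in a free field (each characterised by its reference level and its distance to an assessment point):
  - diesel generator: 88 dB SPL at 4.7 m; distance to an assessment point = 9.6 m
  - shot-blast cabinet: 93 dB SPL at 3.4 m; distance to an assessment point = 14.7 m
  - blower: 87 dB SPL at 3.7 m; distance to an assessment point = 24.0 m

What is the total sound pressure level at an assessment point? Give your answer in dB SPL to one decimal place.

84.3 dB SPL

First find each source's level at the receiver (point-source: −20·log₁₀(r/r_ref)), then combine on an intensity basis.
diesel generator: 88 − 20·log₁₀(9.6/4.7) = 88 − 6.20 = 81.80 dB SPL.
shot-blast cabinet: 93 − 20·log₁₀(14.7/3.4) = 93 − 12.72 = 80.28 dB SPL.
blower: 87 − 20·log₁₀(24.0/3.7) = 87 − 16.24 = 70.76 dB SPL.
Σ 10^(L/10) = 2.699e+08 → L_total = 10·log₁₀(2.699e+08) = 84.31 dB SPL.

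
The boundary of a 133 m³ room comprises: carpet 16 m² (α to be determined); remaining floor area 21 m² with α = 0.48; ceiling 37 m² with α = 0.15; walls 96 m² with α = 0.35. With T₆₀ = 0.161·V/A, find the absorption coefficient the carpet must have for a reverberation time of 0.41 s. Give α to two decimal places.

Required total absorption A = 0.161·133/0.41 = 52.23 m².
Absorption from the other surfaces = 21·0.48 + 37·0.15 + 96·0.35 = 49.23 m², so the carpet must supply 3.00 m² over 16 m².
α = 3.00/16 = 0.187.

0.19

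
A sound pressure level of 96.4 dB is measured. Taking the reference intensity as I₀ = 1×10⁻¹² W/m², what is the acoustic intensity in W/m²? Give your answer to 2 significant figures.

L = 10·log₁₀(I/I₀) ⇒ I = I₀·10^(L/10) = 10⁻¹² × 10^9.64.

0.0044 W/m²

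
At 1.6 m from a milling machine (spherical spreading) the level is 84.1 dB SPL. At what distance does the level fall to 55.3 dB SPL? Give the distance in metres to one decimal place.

The 28.8 dB drop corresponds to a distance ratio of 10^(28.8/20) for a point source.
r₂ = 1.6·10^((84.1−55.3)/20) = 1.6·10^(28.8/20) = 44.07 m.

44.1 m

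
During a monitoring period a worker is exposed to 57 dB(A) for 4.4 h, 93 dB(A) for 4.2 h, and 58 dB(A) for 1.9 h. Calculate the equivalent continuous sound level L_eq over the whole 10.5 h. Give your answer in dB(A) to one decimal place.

89.0 dB(A)

Weight each interval's intensity by its duration and average over T = 10.5 h:
Σ tᵢ·10^(Lᵢ/10) = 4.4·10^(57/10) + 4.2·10^(93/10) + 1.9·10^(58/10) = 8.384e+09.
L_eq = 10·log₁₀(8.384e+09/10.5) = 89.02 dB(A).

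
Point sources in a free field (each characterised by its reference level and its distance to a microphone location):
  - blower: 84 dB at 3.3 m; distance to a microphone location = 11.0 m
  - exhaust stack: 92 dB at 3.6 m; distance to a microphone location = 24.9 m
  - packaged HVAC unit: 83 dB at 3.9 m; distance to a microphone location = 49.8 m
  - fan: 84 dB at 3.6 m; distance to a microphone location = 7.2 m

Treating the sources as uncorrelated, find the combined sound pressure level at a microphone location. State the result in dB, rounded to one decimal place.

80.8 dB

First find each source's level at the receiver (point-source: −20·log₁₀(r/r_ref)), then combine on an intensity basis.
blower: 84 − 20·log₁₀(11.0/3.3) = 84 − 10.46 = 73.54 dB.
exhaust stack: 92 − 20·log₁₀(24.9/3.6) = 92 − 16.80 = 75.20 dB.
packaged HVAC unit: 83 − 20·log₁₀(49.8/3.9) = 83 − 22.12 = 60.88 dB.
fan: 84 − 20·log₁₀(7.2/3.6) = 84 − 6.02 = 77.98 dB.
Σ 10^(L/10) = 1.198e+08 → L_total = 10·log₁₀(1.198e+08) = 80.78 dB.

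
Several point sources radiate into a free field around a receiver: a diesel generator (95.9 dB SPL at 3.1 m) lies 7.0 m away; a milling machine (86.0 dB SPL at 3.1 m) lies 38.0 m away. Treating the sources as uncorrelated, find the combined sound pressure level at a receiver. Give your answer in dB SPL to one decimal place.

88.8 dB SPL

Propagate each source to the receiver with L = L_ref − 20·log₁₀(r/r_ref), then add intensities.
diesel generator: 95.9 − 20·log₁₀(7.0/3.1) = 95.9 − 7.07 = 88.83 dB SPL.
milling machine: 86.0 − 20·log₁₀(38.0/3.1) = 86.0 − 21.77 = 64.23 dB SPL.
Σ 10^(L/10) = 7.657e+08 → L_total = 10·log₁₀(7.657e+08) = 88.84 dB SPL.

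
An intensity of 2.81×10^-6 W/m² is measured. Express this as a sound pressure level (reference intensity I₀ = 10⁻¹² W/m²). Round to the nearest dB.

Dividing by I₀ shifts the exponent by 12: I/I₀ = 2.81×10^6.
L = 10·(0.4487 + 6) = 64.49 dB.

64 dB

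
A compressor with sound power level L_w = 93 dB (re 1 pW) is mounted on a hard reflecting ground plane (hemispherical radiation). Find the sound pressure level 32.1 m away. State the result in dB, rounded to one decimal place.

L_p = L_w − 10·log₁₀(2π·r²) with r = 32.1 m.
2π·r² = 6474 m², 10·log₁₀ of that is 38.112 dB.
L_p = 93 − 38.112 = 54.89 dB.

54.9 dB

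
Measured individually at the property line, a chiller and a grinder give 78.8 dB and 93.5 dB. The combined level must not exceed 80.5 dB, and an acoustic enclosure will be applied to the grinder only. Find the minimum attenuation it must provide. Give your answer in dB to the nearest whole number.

18 dB

The untreated sources together contribute 10^(78.8/10) = 7.586e+07, i.e. 78.80 dB.
To meet 80.5 dB overall, the treated grinder may contribute at most 10^(80.5/10) − 7.586e+07 = 3.634e+07, i.e. 75.60 dB.
So the grinder must be reduced from 93.5 to 75.60 dB: IL = 17.90 dB.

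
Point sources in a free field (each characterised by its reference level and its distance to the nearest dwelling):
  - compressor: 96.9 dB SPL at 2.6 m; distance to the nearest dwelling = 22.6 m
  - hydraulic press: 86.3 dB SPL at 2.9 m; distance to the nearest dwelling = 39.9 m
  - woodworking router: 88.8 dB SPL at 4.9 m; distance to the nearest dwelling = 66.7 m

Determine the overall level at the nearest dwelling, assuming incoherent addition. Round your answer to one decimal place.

78.5 dB SPL

Apply inverse-square spreading to bring every level to the receiver, then sum 10^(L/10).
compressor: 96.9 − 20·log₁₀(22.6/2.6) = 96.9 − 18.78 = 78.12 dB SPL.
hydraulic press: 86.3 − 20·log₁₀(39.9/2.9) = 86.3 − 22.77 = 63.53 dB SPL.
woodworking router: 88.8 − 20·log₁₀(66.7/4.9) = 88.8 − 22.68 = 66.12 dB SPL.
Σ 10^(L/10) = 7.117e+07 → L_total = 10·log₁₀(7.117e+07) = 78.52 dB SPL.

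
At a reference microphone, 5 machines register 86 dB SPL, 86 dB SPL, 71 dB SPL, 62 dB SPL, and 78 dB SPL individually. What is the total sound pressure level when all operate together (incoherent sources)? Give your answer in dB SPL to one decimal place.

Incoherent sources combine by intensity addition: L_total = 10·log₁₀(Σ 10^(L_i/10)).
Σ 10^(L/10) = 10^(86/10) + 10^(86/10) + 10^(71/10) + 10^(62/10) + 10^(78/10) = 8.735e+08.
L_total = 10·log₁₀(8.735e+08) = 89.41 dB SPL.

89.4 dB SPL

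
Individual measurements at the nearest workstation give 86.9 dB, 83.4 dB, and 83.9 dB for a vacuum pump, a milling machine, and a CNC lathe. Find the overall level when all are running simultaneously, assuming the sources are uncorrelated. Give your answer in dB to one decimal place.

89.8 dB

Incoherent sources combine by intensity addition: L_total = 10·log₁₀(Σ 10^(L_i/10)).
Σ 10^(L/10) = 10^(86.9/10) + 10^(83.4/10) + 10^(83.9/10) = 9.540e+08.
L_total = 10·log₁₀(9.540e+08) = 89.80 dB.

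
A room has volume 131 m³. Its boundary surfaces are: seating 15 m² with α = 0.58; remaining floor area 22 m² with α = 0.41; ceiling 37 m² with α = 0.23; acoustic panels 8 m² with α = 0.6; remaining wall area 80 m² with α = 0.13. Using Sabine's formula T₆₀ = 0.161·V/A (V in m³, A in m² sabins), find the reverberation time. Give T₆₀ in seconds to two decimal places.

0.51 s

A = Σ Sᵢαᵢ = 15·0.58 + 22·0.41 + 37·0.23 + 8·0.6 + 80·0.13 = 41.43 m².
T₆₀ = 0.161 × 131 / 41.43 = 0.509 s.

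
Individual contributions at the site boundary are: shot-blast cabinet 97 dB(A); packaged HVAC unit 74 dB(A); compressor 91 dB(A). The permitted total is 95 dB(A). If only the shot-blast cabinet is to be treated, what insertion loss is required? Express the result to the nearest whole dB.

4 dB

The untreated sources together contribute 10^(74/10) + 10^(91/10) = 1.284e+09, i.e. 91.09 dB(A).
The limit corresponds to 10^(95/10) = 3.162e+09; subtracting the fixed part leaves 1.878e+09 for the shot-blast cabinet, i.e. 92.74 dB(A).
Required insertion loss = 97 − 92.74 = 4.26 dB.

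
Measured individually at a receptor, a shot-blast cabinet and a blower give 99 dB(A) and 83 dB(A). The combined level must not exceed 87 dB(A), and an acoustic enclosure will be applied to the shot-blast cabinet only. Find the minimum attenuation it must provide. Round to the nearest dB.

Everything except the shot-blast cabinet sums to 10^(83/10) = 1.995e+08 in linear terms, 83.00 dB(A).
To meet 87 dB(A) overall, the treated shot-blast cabinet may contribute at most 10^(87/10) − 1.995e+08 = 3.017e+08, i.e. 84.80 dB(A).
So the shot-blast cabinet must be reduced from 99 to 84.80 dB(A): IL = 14.20 dB.

14 dB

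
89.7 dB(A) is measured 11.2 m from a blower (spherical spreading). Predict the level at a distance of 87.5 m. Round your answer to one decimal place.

71.8 dB(A)

Point-source attenuation: ΔL = 20·log₁₀(r₂/r₁) = 20·log₁₀(87.5/11.2) = 17.856 dB.
L₂ = 89.7 − 20·log₁₀(87.5/11.2) = 89.7 − 17.856 = 71.84 dB(A).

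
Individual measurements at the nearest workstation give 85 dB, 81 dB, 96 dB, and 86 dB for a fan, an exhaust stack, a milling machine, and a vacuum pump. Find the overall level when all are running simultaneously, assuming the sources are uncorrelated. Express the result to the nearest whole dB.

Incoherent sources combine by intensity addition: L_total = 10·log₁₀(Σ 10^(L_i/10)).
Σ 10^(L/10) = 10^(85/10) + 10^(81/10) + 10^(96/10) + 10^(86/10) = 4.821e+09.
L_total = 10·log₁₀(4.821e+09) = 96.83 dB.

97 dB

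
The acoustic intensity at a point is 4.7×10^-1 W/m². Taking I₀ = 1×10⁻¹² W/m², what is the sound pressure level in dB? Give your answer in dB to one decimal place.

116.7 dB

L = 10·log₁₀(I/I₀) = 10·log₁₀(4.7×10^-1/10⁻¹²) = 10·log₁₀(4.7×10^11).
L = 10·(0.6721 + 11) = 116.72 dB.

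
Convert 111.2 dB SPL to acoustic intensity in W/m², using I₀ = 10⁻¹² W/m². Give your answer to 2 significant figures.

I/I₀ = 10^(111.2/10) = 1.318e+11, so I = 1.318e+11 × 10⁻¹² W/m².

0.13 W/m²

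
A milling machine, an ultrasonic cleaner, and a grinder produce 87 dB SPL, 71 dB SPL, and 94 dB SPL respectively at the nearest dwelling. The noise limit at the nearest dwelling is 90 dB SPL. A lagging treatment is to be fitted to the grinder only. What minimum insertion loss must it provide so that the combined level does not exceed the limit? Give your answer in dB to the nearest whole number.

7 dB

Fixed contribution from the other sources: Σ 10^(L/10) = 10^(87/10) + 10^(71/10) = 5.138e+08 (87.11 dB SPL).
The limit corresponds to 10^(90/10) = 1.000e+09; subtracting the fixed part leaves 4.862e+08 for the grinder, i.e. 86.87 dB SPL.
So the grinder must be reduced from 94 to 86.87 dB SPL: IL = 7.13 dB.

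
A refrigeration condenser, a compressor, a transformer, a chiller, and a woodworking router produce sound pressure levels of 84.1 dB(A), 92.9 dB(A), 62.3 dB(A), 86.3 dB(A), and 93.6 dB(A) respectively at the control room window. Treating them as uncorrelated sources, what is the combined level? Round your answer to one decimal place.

96.9 dB(A)

For uncorrelated sources the intensities add, so convert each level to linear form, sum, and take 10·log₁₀ of the total.
Σ 10^(L/10) = 10^(84.1/10) + 10^(92.9/10) + 10^(62.3/10) + 10^(86.3/10) + 10^(93.6/10) = 4.926e+09.
L_total = 10·log₁₀(4.926e+09) = 96.92 dB(A).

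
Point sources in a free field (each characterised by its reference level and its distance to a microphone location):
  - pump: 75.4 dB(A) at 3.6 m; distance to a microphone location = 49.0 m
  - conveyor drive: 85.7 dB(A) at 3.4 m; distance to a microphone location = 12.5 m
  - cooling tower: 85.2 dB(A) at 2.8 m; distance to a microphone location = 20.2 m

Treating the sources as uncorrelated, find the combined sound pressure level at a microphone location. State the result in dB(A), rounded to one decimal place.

First find each source's level at the receiver (point-source: −20·log₁₀(r/r_ref)), then combine on an intensity basis.
pump: 75.4 − 20·log₁₀(49.0/3.6) = 75.4 − 22.68 = 52.72 dB(A).
conveyor drive: 85.7 − 20·log₁₀(12.5/3.4) = 85.7 − 11.31 = 74.39 dB(A).
cooling tower: 85.2 − 20·log₁₀(20.2/2.8) = 85.2 − 17.16 = 68.04 dB(A).
Σ 10^(L/10) = 3.404e+07 → L_total = 10·log₁₀(3.404e+07) = 75.32 dB(A).

75.3 dB(A)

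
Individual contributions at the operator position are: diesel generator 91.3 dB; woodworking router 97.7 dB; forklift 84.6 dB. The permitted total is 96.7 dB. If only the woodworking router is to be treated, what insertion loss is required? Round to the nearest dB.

3 dB

The untreated sources together contribute 10^(91.3/10) + 10^(84.6/10) = 1.637e+09, i.e. 92.14 dB.
The limit corresponds to 10^(96.7/10) = 4.677e+09; subtracting the fixed part leaves 3.040e+09 for the woodworking router, i.e. 94.83 dB.
So the woodworking router must be reduced from 97.7 to 94.83 dB: IL = 2.87 dB.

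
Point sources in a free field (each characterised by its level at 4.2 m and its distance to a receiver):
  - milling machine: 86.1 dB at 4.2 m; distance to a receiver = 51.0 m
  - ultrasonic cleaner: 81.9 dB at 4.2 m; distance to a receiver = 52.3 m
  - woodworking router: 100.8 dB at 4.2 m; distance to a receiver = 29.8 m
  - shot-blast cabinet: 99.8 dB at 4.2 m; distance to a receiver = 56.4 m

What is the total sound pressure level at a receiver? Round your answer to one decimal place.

First find each source's level at the receiver (point-source: −20·log₁₀(r/r_ref)), then combine on an intensity basis.
milling machine: 86.1 − 20·log₁₀(51.0/4.2) = 86.1 − 21.69 = 64.41 dB.
ultrasonic cleaner: 81.9 − 20·log₁₀(52.3/4.2) = 81.9 − 21.91 = 59.99 dB.
woodworking router: 100.8 − 20·log₁₀(29.8/4.2) = 100.8 − 17.02 = 83.78 dB.
shot-blast cabinet: 99.8 − 20·log₁₀(56.4/4.2) = 99.8 − 22.56 = 77.24 dB.
Σ 10^(L/10) = 2.955e+08 → L_total = 10·log₁₀(2.955e+08) = 84.71 dB.

84.7 dB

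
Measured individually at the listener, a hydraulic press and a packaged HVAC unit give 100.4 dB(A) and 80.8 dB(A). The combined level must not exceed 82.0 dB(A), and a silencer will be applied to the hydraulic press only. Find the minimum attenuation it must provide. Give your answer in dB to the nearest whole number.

Fixed contribution from the other source: Σ 10^(L/10) = 10^(80.8/10) = 1.202e+08 (80.80 dB(A)).
To meet 82.0 dB(A) overall, the treated hydraulic press may contribute at most 10^(82.0/10) − 1.202e+08 = 3.826e+07, i.e. 75.83 dB(A).
Required insertion loss = 100.4 − 75.83 = 24.57 dB.

25 dB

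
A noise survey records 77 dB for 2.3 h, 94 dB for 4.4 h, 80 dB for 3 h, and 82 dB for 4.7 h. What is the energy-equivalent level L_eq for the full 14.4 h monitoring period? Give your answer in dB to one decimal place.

89.3 dB

The energy average is taken in the linear domain: L_eq = 10·log₁₀[(Σ tᵢ·10^(Lᵢ/10))/T], T = 14.4 h.
Σ tᵢ·10^(Lᵢ/10) = 2.3·10^(77/10) + 4.4·10^(94/10) + 3·10^(80/10) + 4.7·10^(82/10) = 1.221e+10.
L_eq = 10·log₁₀(1.221e+10/14.4) = 89.28 dB.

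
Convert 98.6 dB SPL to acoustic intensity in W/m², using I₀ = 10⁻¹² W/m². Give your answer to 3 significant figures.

L = 10·log₁₀(I/I₀) ⇒ I = I₀·10^(L/10) = 10⁻¹² × 10^9.86.

0.00724 W/m²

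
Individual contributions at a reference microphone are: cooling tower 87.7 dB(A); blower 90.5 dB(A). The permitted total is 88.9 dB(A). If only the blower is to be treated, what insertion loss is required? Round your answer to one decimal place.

7.8 dB

Fixed contribution from the other source: Σ 10^(L/10) = 10^(87.7/10) = 5.888e+08 (87.70 dB(A)).
The limit corresponds to 10^(88.9/10) = 7.762e+08; subtracting the fixed part leaves 1.874e+08 for the blower, i.e. 82.73 dB(A).
Required insertion loss = 90.5 − 82.73 = 7.77 dB.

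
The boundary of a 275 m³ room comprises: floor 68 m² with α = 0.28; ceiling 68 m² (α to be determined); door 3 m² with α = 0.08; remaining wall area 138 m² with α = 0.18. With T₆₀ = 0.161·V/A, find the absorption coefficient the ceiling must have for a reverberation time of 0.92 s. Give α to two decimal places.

From T₆₀ = 0.161·V/A, the target T₆₀ = 0.92 s needs A = 0.161·275/0.92 = 48.12 m².
Absorption from the other surfaces = 68·0.28 + 3·0.08 + 138·0.18 = 44.12 m², so the ceiling must supply 4.00 m² over 68 m².
α = 4.00/68 = 0.059.

0.06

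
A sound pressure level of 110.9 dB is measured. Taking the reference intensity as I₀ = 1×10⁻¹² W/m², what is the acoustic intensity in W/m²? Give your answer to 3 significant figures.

0.123 W/m²

I/I₀ = 10^(110.9/10) = 1.23e+11, so I = 1.23e+11 × 10⁻¹² W/m².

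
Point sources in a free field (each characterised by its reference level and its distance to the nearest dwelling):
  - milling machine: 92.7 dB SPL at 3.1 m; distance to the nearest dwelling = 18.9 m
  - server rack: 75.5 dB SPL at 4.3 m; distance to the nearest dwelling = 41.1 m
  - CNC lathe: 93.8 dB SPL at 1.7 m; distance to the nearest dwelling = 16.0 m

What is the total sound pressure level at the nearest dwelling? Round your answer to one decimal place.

Propagate each source to the receiver with L = L_ref − 20·log₁₀(r/r_ref), then add intensities.
milling machine: 92.7 − 20·log₁₀(18.9/3.1) = 92.7 − 15.70 = 77.00 dB SPL.
server rack: 75.5 − 20·log₁₀(41.1/4.3) = 75.5 − 19.61 = 55.89 dB SPL.
CNC lathe: 93.8 − 20·log₁₀(16.0/1.7) = 93.8 − 19.47 = 74.33 dB SPL.
Σ 10^(L/10) = 7.756e+07 → L_total = 10·log₁₀(7.756e+07) = 78.90 dB SPL.

78.9 dB SPL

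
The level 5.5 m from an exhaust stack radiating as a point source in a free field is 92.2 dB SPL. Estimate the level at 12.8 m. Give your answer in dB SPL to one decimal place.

84.9 dB SPL

For a point source, L₂ = L₁ − 20·log₁₀(r₂/r₁).
L₂ = 92.2 − 20·log₁₀(12.8/5.5) = 92.2 − 7.337 = 84.86 dB SPL.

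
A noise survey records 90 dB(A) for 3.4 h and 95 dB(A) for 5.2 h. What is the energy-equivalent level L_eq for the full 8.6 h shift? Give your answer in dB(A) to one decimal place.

93.6 dB(A)

The energy average is taken in the linear domain: L_eq = 10·log₁₀[(Σ tᵢ·10^(Lᵢ/10))/T], T = 8.6 h.
Σ tᵢ·10^(Lᵢ/10) = 3.4·10^(90/10) + 5.2·10^(95/10) = 1.984e+10.
L_eq = 10·log₁₀(1.984e+10/8.6) = 93.63 dB(A).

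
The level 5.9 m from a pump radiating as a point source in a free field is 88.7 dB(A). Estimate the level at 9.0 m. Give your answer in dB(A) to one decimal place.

Spherical spreading from a point source gives a 20·log₁₀(r₂/r₁) drop.
L₂ = 88.7 − 20·log₁₀(9.0/5.9) = 88.7 − 3.668 = 85.03 dB(A).

85.0 dB(A)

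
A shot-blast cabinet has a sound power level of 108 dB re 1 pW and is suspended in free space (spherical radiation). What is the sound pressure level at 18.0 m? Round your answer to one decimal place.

The power spreads over a sphere of area 4π·r², so L_p = L_w − 10·log₁₀(4π·r²).
4π·r² = 4072 m², 10·log₁₀ of that is 36.098 dB.
L_p = 108 − 36.098 = 71.90 dB.

71.9 dB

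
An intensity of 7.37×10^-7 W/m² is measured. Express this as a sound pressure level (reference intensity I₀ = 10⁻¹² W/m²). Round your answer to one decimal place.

Dividing by I₀ shifts the exponent by 12: I/I₀ = 7.37×10^5.
L = 10·(0.8675 + 5) = 58.67 dB.

58.7 dB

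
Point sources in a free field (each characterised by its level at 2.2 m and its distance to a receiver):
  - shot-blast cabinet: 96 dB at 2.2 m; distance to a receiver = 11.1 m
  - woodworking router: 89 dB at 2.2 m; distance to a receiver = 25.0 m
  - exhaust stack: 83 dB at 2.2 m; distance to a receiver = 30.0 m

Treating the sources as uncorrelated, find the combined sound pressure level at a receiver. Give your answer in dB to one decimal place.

82.1 dB

First find each source's level at the receiver (point-source: −20·log₁₀(r/r_ref)), then combine on an intensity basis.
shot-blast cabinet: 96 − 20·log₁₀(11.1/2.2) = 96 − 14.06 = 81.94 dB.
woodworking router: 89 − 20·log₁₀(25.0/2.2) = 89 − 21.11 = 67.89 dB.
exhaust stack: 83 − 20·log₁₀(30.0/2.2) = 83 − 22.69 = 60.31 dB.
Σ 10^(L/10) = 1.636e+08 → L_total = 10·log₁₀(1.636e+08) = 82.14 dB.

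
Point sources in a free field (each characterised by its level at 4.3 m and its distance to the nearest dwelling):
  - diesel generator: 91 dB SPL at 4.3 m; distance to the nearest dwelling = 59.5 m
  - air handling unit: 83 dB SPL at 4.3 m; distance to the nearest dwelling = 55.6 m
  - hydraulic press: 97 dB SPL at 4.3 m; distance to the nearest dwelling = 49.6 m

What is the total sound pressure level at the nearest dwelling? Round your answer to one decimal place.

76.6 dB SPL

Propagate each source to the receiver with L = L_ref − 20·log₁₀(r/r_ref), then add intensities.
diesel generator: 91 − 20·log₁₀(59.5/4.3) = 91 − 22.82 = 68.18 dB SPL.
air handling unit: 83 − 20·log₁₀(55.6/4.3) = 83 − 22.23 = 60.77 dB SPL.
hydraulic press: 97 − 20·log₁₀(49.6/4.3) = 97 − 21.24 = 75.76 dB SPL.
Σ 10^(L/10) = 4.544e+07 → L_total = 10·log₁₀(4.544e+07) = 76.57 dB SPL.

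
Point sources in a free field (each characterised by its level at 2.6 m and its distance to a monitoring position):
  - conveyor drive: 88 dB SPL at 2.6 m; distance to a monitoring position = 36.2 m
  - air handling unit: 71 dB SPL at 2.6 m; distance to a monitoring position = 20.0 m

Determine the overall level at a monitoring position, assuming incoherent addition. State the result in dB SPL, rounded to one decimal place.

Propagate each source to the receiver with L = L_ref − 20·log₁₀(r/r_ref), then add intensities.
conveyor drive: 88 − 20·log₁₀(36.2/2.6) = 88 − 22.87 = 65.13 dB SPL.
air handling unit: 71 − 20·log₁₀(20.0/2.6) = 71 − 17.72 = 53.28 dB SPL.
Σ 10^(L/10) = 3.468e+06 → L_total = 10·log₁₀(3.468e+06) = 65.40 dB SPL.

65.4 dB SPL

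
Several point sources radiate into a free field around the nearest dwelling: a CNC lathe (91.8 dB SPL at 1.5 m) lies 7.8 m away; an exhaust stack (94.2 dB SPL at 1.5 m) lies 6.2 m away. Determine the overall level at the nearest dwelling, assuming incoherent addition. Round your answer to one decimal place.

Propagate each source to the receiver with L = L_ref − 20·log₁₀(r/r_ref), then add intensities.
CNC lathe: 91.8 − 20·log₁₀(7.8/1.5) = 91.8 − 14.32 = 77.48 dB SPL.
exhaust stack: 94.2 − 20·log₁₀(6.2/1.5) = 94.2 − 12.33 = 81.87 dB SPL.
Σ 10^(L/10) = 2.099e+08 → L_total = 10·log₁₀(2.099e+08) = 83.22 dB SPL.

83.2 dB SPL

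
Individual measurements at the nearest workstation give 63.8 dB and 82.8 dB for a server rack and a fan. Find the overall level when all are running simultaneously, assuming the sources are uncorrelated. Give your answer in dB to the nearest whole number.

Incoherent sources combine by intensity addition: L_total = 10·log₁₀(Σ 10^(L_i/10)).
Σ 10^(L/10) = 10^(63.8/10) + 10^(82.8/10) = 1.929e+08.
L_total = 10·log₁₀(1.929e+08) = 82.85 dB.

83 dB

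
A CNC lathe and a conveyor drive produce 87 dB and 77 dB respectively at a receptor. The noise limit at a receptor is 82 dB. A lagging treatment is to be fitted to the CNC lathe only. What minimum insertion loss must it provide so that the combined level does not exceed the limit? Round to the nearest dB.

Fixed contribution from the other source: Σ 10^(L/10) = 10^(77/10) = 5.012e+07 (77.00 dB).
To meet 82 dB overall, the treated CNC lathe may contribute at most 10^(82/10) − 5.012e+07 = 1.084e+08, i.e. 80.35 dB.
So the CNC lathe must be reduced from 87 to 80.35 dB: IL = 6.65 dB.

7 dB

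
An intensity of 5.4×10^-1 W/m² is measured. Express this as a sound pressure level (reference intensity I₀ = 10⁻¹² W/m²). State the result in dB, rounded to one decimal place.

I/I₀ = 5.4×10^-1/10⁻¹² = 5.4×10^11, and L = 10·log₁₀(I/I₀).
L = 10·(0.7324 + 11) = 117.32 dB.

117.3 dB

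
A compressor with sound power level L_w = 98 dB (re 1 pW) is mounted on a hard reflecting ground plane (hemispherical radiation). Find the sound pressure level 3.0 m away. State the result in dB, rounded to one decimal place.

L_p = L_w − 10·log₁₀(2π·r²) with r = 3.0 m.
2π·r² = 56.55 m², 10·log₁₀ of that is 17.524 dB.
L_p = 98 − 17.524 = 80.48 dB.

80.5 dB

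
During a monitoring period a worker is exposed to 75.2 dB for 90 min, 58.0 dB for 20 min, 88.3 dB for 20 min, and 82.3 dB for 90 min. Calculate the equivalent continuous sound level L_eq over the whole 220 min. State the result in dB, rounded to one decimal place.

81.6 dB

Weight each interval's intensity by its duration and average over T = 220 min:
Σ tᵢ·10^(Lᵢ/10) = 90·10^(75.2/10) + 20·10^(58.0/10) + 20·10^(88.3/10) + 90·10^(82.3/10) = 3.180e+10.
L_eq = 10·log₁₀(3.180e+10/220) = 81.60 dB.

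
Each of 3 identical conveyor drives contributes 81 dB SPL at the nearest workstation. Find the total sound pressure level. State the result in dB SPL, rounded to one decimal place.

N identical incoherent sources raise the level by 10·log₁₀ N.
L_total = 81 + 10·log₁₀(3) = 81 + 4.771 = 85.77 dB SPL.

85.8 dB SPL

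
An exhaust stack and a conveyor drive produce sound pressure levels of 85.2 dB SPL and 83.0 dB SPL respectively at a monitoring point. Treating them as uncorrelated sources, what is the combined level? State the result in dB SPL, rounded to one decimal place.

87.2 dB SPL

For uncorrelated sources the intensities add, so convert each level to linear form, sum, and take 10·log₁₀ of the total.
Σ 10^(L/10) = 10^(85.2/10) + 10^(83.0/10) = 5.307e+08.
L_total = 10·log₁₀(5.307e+08) = 87.25 dB SPL.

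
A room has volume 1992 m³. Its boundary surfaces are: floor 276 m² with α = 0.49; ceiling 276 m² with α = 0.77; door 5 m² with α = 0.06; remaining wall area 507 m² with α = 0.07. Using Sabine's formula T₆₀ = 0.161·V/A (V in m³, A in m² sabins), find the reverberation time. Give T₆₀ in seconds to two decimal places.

0.84 s

A = Σ Sᵢαᵢ = 276·0.49 + 276·0.77 + 5·0.06 + 507·0.07 = 383.55 m².
T₆₀ = 0.161 × 1992 / 383.55 = 0.836 s.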